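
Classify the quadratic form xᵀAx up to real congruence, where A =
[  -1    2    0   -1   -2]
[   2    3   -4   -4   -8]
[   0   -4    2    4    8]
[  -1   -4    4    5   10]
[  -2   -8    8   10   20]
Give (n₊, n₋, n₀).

Answer: (2, 2, 1)

Derivation:
step 0: pivot -1 → sign −
step 1: pivot 7 → sign +
step 2: pivot -2/7 → sign −
step 3: pivot 2 → sign +
step 4: row/col 4 already zero → sign 0
signature = (2, 2, 1)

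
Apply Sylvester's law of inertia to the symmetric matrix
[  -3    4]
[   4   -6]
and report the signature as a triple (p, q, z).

step 0: pivot -3 → sign −
step 1: pivot -2/3 → sign −
signature = (0, 2, 0)

Answer: (0, 2, 0)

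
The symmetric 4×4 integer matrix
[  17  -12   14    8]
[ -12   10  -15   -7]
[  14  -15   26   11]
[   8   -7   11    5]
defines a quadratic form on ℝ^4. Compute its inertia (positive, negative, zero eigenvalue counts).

Answer: (3, 1, 0)

Derivation:
step 0: pivot 17 → sign +
step 1: pivot 26/17 → sign +
step 2: pivot -69/26 → sign −
step 3: pivot 1/23 → sign +
signature = (3, 1, 0)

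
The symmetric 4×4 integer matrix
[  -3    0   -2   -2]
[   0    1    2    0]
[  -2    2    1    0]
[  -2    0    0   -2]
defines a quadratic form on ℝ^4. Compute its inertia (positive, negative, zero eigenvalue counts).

Answer: (2, 2, 0)

Derivation:
step 0: pivot -3 → sign −
step 1: pivot 1 → sign +
step 2: pivot -5/3 → sign −
step 3: pivot 2/5 → sign +
signature = (2, 2, 0)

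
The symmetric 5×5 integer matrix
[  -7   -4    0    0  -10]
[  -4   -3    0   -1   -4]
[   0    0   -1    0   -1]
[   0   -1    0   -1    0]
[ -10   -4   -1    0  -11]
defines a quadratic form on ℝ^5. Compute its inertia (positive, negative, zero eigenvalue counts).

step 0: pivot -7 → sign −
step 1: pivot -5/7 → sign −
step 2: pivot -1 → sign −
step 3: pivot 2/5 → sign +
step 4: pivot -6 → sign −
signature = (1, 4, 0)

Answer: (1, 4, 0)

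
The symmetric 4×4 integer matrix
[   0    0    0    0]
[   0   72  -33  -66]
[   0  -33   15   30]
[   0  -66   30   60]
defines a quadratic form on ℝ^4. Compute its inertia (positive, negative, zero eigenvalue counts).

step 0: pivot 72 → sign +
step 1: pivot -1/8 → sign −
step 2: row/col 2 already zero → sign 0
step 3: row/col 3 already zero → sign 0
signature = (1, 1, 2)

Answer: (1, 1, 2)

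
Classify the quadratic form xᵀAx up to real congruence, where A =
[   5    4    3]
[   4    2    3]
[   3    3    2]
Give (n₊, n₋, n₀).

Answer: (2, 1, 0)

Derivation:
step 0: pivot 5 → sign +
step 1: pivot -6/5 → sign −
step 2: pivot 1/2 → sign +
signature = (2, 1, 0)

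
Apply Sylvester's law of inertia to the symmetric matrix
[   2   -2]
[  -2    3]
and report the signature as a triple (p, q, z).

Answer: (2, 0, 0)

Derivation:
step 0: pivot 2 → sign +
step 1: pivot 1 → sign +
signature = (2, 0, 0)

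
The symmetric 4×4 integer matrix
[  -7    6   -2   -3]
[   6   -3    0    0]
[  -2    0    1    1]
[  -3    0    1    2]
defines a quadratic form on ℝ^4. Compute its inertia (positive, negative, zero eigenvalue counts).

step 0: pivot -7 → sign −
step 1: pivot 15/7 → sign +
step 2: pivot 1/5 → sign +
step 3: row/col 3 already zero → sign 0
signature = (2, 1, 1)

Answer: (2, 1, 1)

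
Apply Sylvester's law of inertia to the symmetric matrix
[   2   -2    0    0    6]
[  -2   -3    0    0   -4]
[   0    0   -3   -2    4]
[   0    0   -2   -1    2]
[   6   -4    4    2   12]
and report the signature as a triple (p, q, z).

Answer: (2, 3, 0)

Derivation:
step 0: pivot 2 → sign +
step 1: pivot -5 → sign −
step 2: pivot -3 → sign −
step 3: pivot 1/3 → sign +
step 4: pivot -6/5 → sign −
signature = (2, 3, 0)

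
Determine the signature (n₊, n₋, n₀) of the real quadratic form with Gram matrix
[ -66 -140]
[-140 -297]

step 0: pivot -66 → sign −
step 1: pivot -1/33 → sign −
signature = (0, 2, 0)

Answer: (0, 2, 0)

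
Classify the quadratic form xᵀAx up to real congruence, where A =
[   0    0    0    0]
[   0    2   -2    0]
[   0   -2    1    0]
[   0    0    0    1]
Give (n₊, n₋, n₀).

Answer: (2, 1, 1)

Derivation:
step 0: pivot 2 → sign +
step 1: pivot -1 → sign −
step 2: pivot 1 → sign +
step 3: row/col 3 already zero → sign 0
signature = (2, 1, 1)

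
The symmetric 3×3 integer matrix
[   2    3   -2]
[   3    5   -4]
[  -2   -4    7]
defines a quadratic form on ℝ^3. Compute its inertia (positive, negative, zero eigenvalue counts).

Answer: (3, 0, 0)

Derivation:
step 0: pivot 2 → sign +
step 1: pivot 1/2 → sign +
step 2: pivot 3 → sign +
signature = (3, 0, 0)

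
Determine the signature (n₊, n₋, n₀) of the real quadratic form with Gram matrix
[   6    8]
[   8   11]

step 0: pivot 6 → sign +
step 1: pivot 1/3 → sign +
signature = (2, 0, 0)

Answer: (2, 0, 0)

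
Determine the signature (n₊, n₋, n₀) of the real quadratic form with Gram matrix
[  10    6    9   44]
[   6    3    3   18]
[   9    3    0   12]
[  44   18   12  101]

step 0: pivot 10 → sign +
step 1: pivot -3/5 → sign −
step 2: pivot 3/2 → sign +
step 3: pivot 1 → sign +
signature = (3, 1, 0)

Answer: (3, 1, 0)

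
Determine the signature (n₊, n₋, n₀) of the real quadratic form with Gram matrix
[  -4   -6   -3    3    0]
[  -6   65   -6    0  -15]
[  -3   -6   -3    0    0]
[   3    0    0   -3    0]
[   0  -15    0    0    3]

step 0: pivot -4 → sign −
step 1: pivot 74 → sign +
step 2: pivot -231/296 → sign −
step 3: pivot 6 → sign +
step 4: pivot 6/77 → sign +
signature = (3, 2, 0)

Answer: (3, 2, 0)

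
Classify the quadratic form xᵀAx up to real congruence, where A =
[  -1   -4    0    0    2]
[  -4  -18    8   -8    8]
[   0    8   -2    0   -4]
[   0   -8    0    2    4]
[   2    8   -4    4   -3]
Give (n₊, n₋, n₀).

step 0: pivot -1 → sign −
step 1: pivot -2 → sign −
step 2: pivot 30 → sign +
step 3: pivot -2/15 → sign −
step 4: pivot 1 → sign +
signature = (2, 3, 0)

Answer: (2, 3, 0)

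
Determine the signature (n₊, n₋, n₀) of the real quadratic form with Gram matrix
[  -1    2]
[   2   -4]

Answer: (0, 1, 1)

Derivation:
step 0: pivot -1 → sign −
step 1: row/col 1 already zero → sign 0
signature = (0, 1, 1)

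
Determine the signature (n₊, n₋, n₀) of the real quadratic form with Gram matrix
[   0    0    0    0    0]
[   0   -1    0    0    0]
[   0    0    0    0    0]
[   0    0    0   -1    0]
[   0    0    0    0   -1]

step 0: pivot -1 → sign −
step 1: pivot -1 → sign −
step 2: pivot -1 → sign −
step 3: row/col 3 already zero → sign 0
step 4: row/col 4 already zero → sign 0
signature = (0, 3, 2)

Answer: (0, 3, 2)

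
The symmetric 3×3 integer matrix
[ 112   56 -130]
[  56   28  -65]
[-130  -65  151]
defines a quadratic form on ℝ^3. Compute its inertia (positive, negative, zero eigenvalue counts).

Answer: (2, 0, 1)

Derivation:
step 0: pivot 112 → sign +
step 1: pivot 3/28 → sign +
step 2: row/col 2 already zero → sign 0
signature = (2, 0, 1)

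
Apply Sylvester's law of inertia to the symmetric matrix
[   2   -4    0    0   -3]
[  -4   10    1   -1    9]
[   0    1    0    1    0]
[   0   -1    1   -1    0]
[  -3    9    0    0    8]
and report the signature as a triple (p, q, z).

step 0: pivot 2 → sign +
step 1: pivot 2 → sign +
step 2: pivot -1/2 → sign −
step 3: pivot 3 → sign +
step 4: pivot 1/2 → sign +
signature = (4, 1, 0)

Answer: (4, 1, 0)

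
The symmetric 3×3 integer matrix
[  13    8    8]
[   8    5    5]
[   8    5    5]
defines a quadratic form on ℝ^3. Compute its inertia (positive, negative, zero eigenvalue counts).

step 0: pivot 13 → sign +
step 1: pivot 1/13 → sign +
step 2: row/col 2 already zero → sign 0
signature = (2, 0, 1)

Answer: (2, 0, 1)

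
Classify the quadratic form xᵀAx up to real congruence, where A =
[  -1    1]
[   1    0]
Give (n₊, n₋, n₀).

Answer: (1, 1, 0)

Derivation:
step 0: pivot -1 → sign −
step 1: pivot 1 → sign +
signature = (1, 1, 0)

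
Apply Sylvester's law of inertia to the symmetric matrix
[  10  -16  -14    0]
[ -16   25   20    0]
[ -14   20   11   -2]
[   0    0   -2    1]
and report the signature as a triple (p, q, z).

Answer: (2, 2, 0)

Derivation:
step 0: pivot 10 → sign +
step 1: pivot -3/5 → sign −
step 2: pivot 1 → sign +
step 3: pivot -3 → sign −
signature = (2, 2, 0)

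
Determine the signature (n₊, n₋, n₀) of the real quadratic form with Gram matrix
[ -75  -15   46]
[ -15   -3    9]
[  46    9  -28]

Answer: (1, 2, 0)

Derivation:
step 0: pivot -75 → sign −
step 1: pivot 16/75 → sign +
step 2: pivot -3/16 → sign −
signature = (1, 2, 0)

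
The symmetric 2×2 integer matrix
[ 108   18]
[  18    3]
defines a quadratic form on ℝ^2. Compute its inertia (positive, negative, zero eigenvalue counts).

Answer: (1, 0, 1)

Derivation:
step 0: pivot 108 → sign +
step 1: row/col 1 already zero → sign 0
signature = (1, 0, 1)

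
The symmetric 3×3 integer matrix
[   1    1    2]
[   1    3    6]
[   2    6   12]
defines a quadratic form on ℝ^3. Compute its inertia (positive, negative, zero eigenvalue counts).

step 0: pivot 1 → sign +
step 1: pivot 2 → sign +
step 2: row/col 2 already zero → sign 0
signature = (2, 0, 1)

Answer: (2, 0, 1)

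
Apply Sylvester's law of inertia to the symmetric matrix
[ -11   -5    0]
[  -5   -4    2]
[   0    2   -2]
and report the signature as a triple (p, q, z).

Answer: (1, 2, 0)

Derivation:
step 0: pivot -11 → sign −
step 1: pivot -19/11 → sign −
step 2: pivot 6/19 → sign +
signature = (1, 2, 0)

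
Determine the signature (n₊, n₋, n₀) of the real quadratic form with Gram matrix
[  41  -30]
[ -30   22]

step 0: pivot 41 → sign +
step 1: pivot 2/41 → sign +
signature = (2, 0, 0)

Answer: (2, 0, 0)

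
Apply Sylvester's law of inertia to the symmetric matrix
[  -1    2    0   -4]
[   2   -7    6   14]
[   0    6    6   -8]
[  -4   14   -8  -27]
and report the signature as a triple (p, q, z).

step 0: pivot -1 → sign −
step 1: pivot -3 → sign −
step 2: pivot 18 → sign +
step 3: pivot 1/9 → sign +
signature = (2, 2, 0)

Answer: (2, 2, 0)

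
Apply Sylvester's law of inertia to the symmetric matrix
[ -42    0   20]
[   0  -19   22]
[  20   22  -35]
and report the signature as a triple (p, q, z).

step 0: pivot -42 → sign −
step 1: pivot -19 → sign −
step 2: pivot -1/399 → sign −
signature = (0, 3, 0)

Answer: (0, 3, 0)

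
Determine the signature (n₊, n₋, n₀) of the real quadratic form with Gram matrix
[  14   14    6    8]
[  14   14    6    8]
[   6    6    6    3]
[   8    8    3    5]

step 0: pivot 14 → sign +
step 1: pivot 24/7 → sign +
step 2: pivot 3/8 → sign +
step 3: row/col 3 already zero → sign 0
signature = (3, 0, 1)

Answer: (3, 0, 1)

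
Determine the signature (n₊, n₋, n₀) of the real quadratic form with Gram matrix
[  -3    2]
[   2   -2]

step 0: pivot -3 → sign −
step 1: pivot -2/3 → sign −
signature = (0, 2, 0)

Answer: (0, 2, 0)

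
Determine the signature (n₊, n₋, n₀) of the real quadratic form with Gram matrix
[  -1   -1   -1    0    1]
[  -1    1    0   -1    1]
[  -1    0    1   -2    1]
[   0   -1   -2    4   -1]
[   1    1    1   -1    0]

Answer: (4, 1, 0)

Derivation:
step 0: pivot -1 → sign −
step 1: pivot 2 → sign +
step 2: pivot 3/2 → sign +
step 3: pivot 2 → sign +
step 4: pivot 1/2 → sign +
signature = (4, 1, 0)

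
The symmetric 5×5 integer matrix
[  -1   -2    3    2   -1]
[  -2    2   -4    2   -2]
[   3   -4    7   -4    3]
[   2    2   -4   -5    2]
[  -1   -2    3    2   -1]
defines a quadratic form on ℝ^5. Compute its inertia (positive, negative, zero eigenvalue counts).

Answer: (2, 2, 1)

Derivation:
step 0: pivot -1 → sign −
step 1: pivot 6 → sign +
step 2: pivot -2/3 → sign −
step 3: pivot 1 → sign +
step 4: row/col 4 already zero → sign 0
signature = (2, 2, 1)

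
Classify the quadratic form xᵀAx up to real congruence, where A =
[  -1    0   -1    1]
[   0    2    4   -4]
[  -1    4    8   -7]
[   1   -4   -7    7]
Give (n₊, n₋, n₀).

step 0: pivot -1 → sign −
step 1: pivot 2 → sign +
step 2: pivot 1 → sign +
step 3: row/col 3 already zero → sign 0
signature = (2, 1, 1)

Answer: (2, 1, 1)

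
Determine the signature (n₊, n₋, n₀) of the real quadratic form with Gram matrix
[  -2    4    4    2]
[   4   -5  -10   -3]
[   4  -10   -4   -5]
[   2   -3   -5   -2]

Answer: (2, 2, 0)

Derivation:
step 0: pivot -2 → sign −
step 1: pivot 3 → sign +
step 2: pivot 8/3 → sign +
step 3: pivot -3/8 → sign −
signature = (2, 2, 0)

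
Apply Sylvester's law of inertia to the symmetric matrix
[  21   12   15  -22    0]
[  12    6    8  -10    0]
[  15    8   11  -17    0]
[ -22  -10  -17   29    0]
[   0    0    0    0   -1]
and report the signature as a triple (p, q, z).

step 0: pivot 21 → sign +
step 1: pivot -6/7 → sign −
step 2: pivot 2/3 → sign +
step 3: pivot 1/6 → sign +
step 4: pivot -1 → sign −
signature = (3, 2, 0)

Answer: (3, 2, 0)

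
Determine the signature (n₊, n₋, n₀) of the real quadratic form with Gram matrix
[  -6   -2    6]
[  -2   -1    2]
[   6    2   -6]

Answer: (0, 2, 1)

Derivation:
step 0: pivot -6 → sign −
step 1: pivot -1/3 → sign −
step 2: row/col 2 already zero → sign 0
signature = (0, 2, 1)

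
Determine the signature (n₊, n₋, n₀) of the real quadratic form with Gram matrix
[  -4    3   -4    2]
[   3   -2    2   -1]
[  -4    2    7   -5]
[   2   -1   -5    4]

Answer: (3, 1, 0)

Derivation:
step 0: pivot -4 → sign −
step 1: pivot 1/4 → sign +
step 2: pivot 7 → sign +
step 3: pivot 3/7 → sign +
signature = (3, 1, 0)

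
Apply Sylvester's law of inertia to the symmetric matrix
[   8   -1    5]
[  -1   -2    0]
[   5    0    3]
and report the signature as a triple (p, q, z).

Answer: (2, 1, 0)

Derivation:
step 0: pivot 8 → sign +
step 1: pivot -17/8 → sign −
step 2: pivot 1/17 → sign +
signature = (2, 1, 0)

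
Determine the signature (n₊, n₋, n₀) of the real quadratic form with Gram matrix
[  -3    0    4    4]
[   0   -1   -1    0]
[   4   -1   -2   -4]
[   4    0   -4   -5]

step 0: pivot -3 → sign −
step 1: pivot -1 → sign −
step 2: pivot 13/3 → sign +
step 3: pivot -1/13 → sign −
signature = (1, 3, 0)

Answer: (1, 3, 0)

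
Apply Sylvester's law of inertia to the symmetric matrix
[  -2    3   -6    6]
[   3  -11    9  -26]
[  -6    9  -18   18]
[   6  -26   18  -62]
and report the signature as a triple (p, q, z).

Answer: (1, 2, 1)

Derivation:
step 0: pivot -2 → sign −
step 1: pivot -13/2 → sign −
step 2: pivot 6/13 → sign +
step 3: row/col 3 already zero → sign 0
signature = (1, 2, 1)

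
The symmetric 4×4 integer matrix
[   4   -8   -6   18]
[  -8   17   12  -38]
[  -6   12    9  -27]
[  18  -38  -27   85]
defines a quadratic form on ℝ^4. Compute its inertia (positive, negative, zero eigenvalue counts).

Answer: (2, 0, 2)

Derivation:
step 0: pivot 4 → sign +
step 1: pivot 1 → sign +
step 2: row/col 2 already zero → sign 0
step 3: row/col 3 already zero → sign 0
signature = (2, 0, 2)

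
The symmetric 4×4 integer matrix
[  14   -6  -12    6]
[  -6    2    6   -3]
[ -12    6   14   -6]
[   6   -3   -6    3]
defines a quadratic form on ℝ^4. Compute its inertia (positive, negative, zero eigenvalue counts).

Answer: (3, 1, 0)

Derivation:
step 0: pivot 14 → sign +
step 1: pivot -4/7 → sign −
step 2: pivot 5 → sign +
step 3: pivot 3/10 → sign +
signature = (3, 1, 0)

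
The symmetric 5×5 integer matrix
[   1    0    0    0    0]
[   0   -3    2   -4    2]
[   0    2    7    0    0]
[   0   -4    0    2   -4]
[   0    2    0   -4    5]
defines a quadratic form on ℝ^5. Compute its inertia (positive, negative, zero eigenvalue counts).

step 0: pivot 1 → sign +
step 1: pivot -3 → sign −
step 2: pivot 25/3 → sign +
step 3: pivot 162/25 → sign +
step 4: pivot 1/9 → sign +
signature = (4, 1, 0)

Answer: (4, 1, 0)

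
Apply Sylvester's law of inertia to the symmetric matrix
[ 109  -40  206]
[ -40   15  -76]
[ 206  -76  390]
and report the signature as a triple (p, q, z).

Answer: (3, 0, 0)

Derivation:
step 0: pivot 109 → sign +
step 1: pivot 35/109 → sign +
step 2: pivot 6/35 → sign +
signature = (3, 0, 0)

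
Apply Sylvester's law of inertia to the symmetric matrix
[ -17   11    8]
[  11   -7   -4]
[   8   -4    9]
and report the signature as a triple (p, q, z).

step 0: pivot -17 → sign −
step 1: pivot 2/17 → sign +
step 2: pivot 1 → sign +
signature = (2, 1, 0)

Answer: (2, 1, 0)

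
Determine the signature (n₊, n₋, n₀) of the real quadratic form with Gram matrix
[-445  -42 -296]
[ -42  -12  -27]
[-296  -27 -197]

step 0: pivot -445 → sign −
step 1: pivot -3576/445 → sign −
step 2: pivot -1/1192 → sign −
signature = (0, 3, 0)

Answer: (0, 3, 0)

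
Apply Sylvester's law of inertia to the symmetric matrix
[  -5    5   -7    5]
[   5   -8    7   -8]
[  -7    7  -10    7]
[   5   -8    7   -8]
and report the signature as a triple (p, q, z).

Answer: (0, 3, 1)

Derivation:
step 0: pivot -5 → sign −
step 1: pivot -3 → sign −
step 2: pivot -1/5 → sign −
step 3: row/col 3 already zero → sign 0
signature = (0, 3, 1)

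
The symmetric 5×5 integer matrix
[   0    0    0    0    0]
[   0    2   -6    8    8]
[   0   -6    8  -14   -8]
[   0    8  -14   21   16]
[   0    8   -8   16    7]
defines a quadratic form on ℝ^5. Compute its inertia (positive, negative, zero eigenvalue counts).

Answer: (2, 2, 1)

Derivation:
step 0: pivot 2 → sign +
step 1: pivot -10 → sign −
step 2: pivot -1 → sign −
step 3: pivot 3/5 → sign +
step 4: row/col 4 already zero → sign 0
signature = (2, 2, 1)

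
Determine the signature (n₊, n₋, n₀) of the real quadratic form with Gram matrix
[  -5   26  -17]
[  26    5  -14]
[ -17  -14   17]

step 0: pivot -5 → sign −
step 1: pivot 701/5 → sign +
step 2: pivot 6/701 → sign +
signature = (2, 1, 0)

Answer: (2, 1, 0)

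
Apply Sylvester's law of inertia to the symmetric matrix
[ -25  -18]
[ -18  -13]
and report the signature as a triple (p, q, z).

step 0: pivot -25 → sign −
step 1: pivot -1/25 → sign −
signature = (0, 2, 0)

Answer: (0, 2, 0)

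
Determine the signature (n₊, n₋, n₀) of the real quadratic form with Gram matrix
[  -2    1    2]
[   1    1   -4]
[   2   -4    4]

Answer: (1, 1, 1)

Derivation:
step 0: pivot -2 → sign −
step 1: pivot 3/2 → sign +
step 2: row/col 2 already zero → sign 0
signature = (1, 1, 1)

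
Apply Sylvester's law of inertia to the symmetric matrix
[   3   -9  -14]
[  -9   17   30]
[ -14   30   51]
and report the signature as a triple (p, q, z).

Answer: (2, 1, 0)

Derivation:
step 0: pivot 3 → sign +
step 1: pivot -10 → sign −
step 2: pivot 1/15 → sign +
signature = (2, 1, 0)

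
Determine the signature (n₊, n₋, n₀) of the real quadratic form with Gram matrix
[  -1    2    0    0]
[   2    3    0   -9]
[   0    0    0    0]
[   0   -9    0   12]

Answer: (2, 1, 1)

Derivation:
step 0: pivot -1 → sign −
step 1: pivot 7 → sign +
step 2: pivot 3/7 → sign +
step 3: row/col 3 already zero → sign 0
signature = (2, 1, 1)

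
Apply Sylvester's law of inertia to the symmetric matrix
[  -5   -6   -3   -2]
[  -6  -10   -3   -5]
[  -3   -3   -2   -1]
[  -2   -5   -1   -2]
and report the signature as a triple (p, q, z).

Answer: (1, 3, 0)

Derivation:
step 0: pivot -5 → sign −
step 1: pivot -14/5 → sign −
step 2: pivot -1/14 → sign −
step 3: pivot 3 → sign +
signature = (1, 3, 0)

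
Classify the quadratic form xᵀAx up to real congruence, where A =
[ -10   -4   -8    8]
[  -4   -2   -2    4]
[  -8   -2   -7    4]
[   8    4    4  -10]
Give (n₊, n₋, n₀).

Answer: (1, 3, 0)

Derivation:
step 0: pivot -10 → sign −
step 1: pivot -2/5 → sign −
step 2: pivot 3 → sign +
step 3: pivot -2 → sign −
signature = (1, 3, 0)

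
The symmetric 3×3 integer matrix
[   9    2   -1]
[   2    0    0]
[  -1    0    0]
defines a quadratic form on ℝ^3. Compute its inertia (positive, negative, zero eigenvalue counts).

step 0: pivot 9 → sign +
step 1: pivot -4/9 → sign −
step 2: row/col 2 already zero → sign 0
signature = (1, 1, 1)

Answer: (1, 1, 1)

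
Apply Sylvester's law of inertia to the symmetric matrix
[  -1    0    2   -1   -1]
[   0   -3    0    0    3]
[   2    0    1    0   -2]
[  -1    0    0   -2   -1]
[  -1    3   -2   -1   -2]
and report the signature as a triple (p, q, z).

step 0: pivot -1 → sign −
step 1: pivot -3 → sign −
step 2: pivot 5 → sign +
step 3: pivot -9/5 → sign −
step 4: pivot 2/9 → sign +
signature = (2, 3, 0)

Answer: (2, 3, 0)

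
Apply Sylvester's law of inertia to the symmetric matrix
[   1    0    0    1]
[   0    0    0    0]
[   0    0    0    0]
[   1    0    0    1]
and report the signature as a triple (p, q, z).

Answer: (1, 0, 3)

Derivation:
step 0: pivot 1 → sign +
step 1: row/col 1 already zero → sign 0
step 2: row/col 2 already zero → sign 0
step 3: row/col 3 already zero → sign 0
signature = (1, 0, 3)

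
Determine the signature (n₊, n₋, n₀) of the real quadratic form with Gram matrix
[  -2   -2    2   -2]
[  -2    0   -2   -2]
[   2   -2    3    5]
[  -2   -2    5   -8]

step 0: pivot -2 → sign −
step 1: pivot 2 → sign +
step 2: pivot -3 → sign −
step 3: pivot -3 → sign −
signature = (1, 3, 0)

Answer: (1, 3, 0)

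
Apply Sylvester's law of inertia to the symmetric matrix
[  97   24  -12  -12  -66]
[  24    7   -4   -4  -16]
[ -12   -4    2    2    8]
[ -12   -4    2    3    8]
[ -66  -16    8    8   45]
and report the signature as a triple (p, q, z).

step 0: pivot 97 → sign +
step 1: pivot 103/97 → sign +
step 2: pivot -50/103 → sign −
step 3: pivot 1 → sign +
step 4: pivot 1/25 → sign +
signature = (4, 1, 0)

Answer: (4, 1, 0)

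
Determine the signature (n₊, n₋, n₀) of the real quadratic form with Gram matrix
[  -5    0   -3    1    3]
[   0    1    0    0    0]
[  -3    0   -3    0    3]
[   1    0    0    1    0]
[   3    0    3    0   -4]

step 0: pivot -5 → sign −
step 1: pivot 1 → sign +
step 2: pivot -6/5 → sign −
step 3: pivot 3/2 → sign +
step 4: pivot -1 → sign −
signature = (2, 3, 0)

Answer: (2, 3, 0)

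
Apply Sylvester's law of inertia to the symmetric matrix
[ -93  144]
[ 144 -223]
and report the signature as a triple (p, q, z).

Answer: (0, 2, 0)

Derivation:
step 0: pivot -93 → sign −
step 1: pivot -1/31 → sign −
signature = (0, 2, 0)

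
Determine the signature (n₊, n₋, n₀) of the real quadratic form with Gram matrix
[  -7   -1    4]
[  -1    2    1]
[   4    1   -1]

Answer: (2, 1, 0)

Derivation:
step 0: pivot -7 → sign −
step 1: pivot 15/7 → sign +
step 2: pivot 6/5 → sign +
signature = (2, 1, 0)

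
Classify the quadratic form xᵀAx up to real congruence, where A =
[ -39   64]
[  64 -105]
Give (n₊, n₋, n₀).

Answer: (1, 1, 0)

Derivation:
step 0: pivot -39 → sign −
step 1: pivot 1/39 → sign +
signature = (1, 1, 0)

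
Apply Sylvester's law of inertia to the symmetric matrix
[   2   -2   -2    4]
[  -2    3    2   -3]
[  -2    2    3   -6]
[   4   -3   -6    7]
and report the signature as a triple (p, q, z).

Answer: (3, 1, 0)

Derivation:
step 0: pivot 2 → sign +
step 1: pivot 1 → sign +
step 2: pivot 1 → sign +
step 3: pivot -6 → sign −
signature = (3, 1, 0)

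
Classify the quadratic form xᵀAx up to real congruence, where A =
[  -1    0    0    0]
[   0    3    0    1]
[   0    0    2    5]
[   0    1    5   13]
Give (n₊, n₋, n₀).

Answer: (3, 1, 0)

Derivation:
step 0: pivot -1 → sign −
step 1: pivot 3 → sign +
step 2: pivot 2 → sign +
step 3: pivot 1/6 → sign +
signature = (3, 1, 0)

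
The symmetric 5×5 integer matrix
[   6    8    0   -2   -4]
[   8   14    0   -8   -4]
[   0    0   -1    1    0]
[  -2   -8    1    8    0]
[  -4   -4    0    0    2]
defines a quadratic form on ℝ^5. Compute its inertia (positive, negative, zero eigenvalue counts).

Answer: (3, 2, 0)

Derivation:
step 0: pivot 6 → sign +
step 1: pivot 10/3 → sign +
step 2: pivot -1 → sign −
step 3: pivot -1/5 → sign −
step 4: pivot 2 → sign +
signature = (3, 2, 0)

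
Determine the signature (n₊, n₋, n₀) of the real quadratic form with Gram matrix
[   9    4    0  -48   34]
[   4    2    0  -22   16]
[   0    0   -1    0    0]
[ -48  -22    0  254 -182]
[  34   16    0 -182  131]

step 0: pivot 9 → sign +
step 1: pivot 2/9 → sign +
step 2: pivot -1 → sign −
step 3: pivot -4 → sign −
step 4: row/col 4 already zero → sign 0
signature = (2, 2, 1)

Answer: (2, 2, 1)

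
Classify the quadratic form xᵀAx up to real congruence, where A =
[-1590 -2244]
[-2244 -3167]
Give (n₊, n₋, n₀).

step 0: pivot -1590 → sign −
step 1: pivot 1/265 → sign +
signature = (1, 1, 0)

Answer: (1, 1, 0)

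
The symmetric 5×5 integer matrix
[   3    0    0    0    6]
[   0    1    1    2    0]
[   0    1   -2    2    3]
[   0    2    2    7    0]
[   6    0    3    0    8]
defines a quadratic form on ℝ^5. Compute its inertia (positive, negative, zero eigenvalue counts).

Answer: (3, 2, 0)

Derivation:
step 0: pivot 3 → sign +
step 1: pivot 1 → sign +
step 2: pivot -3 → sign −
step 3: pivot 3 → sign +
step 4: pivot -1 → sign −
signature = (3, 2, 0)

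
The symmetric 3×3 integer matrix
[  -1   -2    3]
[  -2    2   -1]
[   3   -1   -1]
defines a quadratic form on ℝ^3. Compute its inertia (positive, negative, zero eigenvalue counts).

step 0: pivot -1 → sign −
step 1: pivot 6 → sign +
step 2: pivot -1/6 → sign −
signature = (1, 2, 0)

Answer: (1, 2, 0)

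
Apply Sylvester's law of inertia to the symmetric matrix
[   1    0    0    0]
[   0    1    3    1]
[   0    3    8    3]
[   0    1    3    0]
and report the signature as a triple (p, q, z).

Answer: (2, 2, 0)

Derivation:
step 0: pivot 1 → sign +
step 1: pivot 1 → sign +
step 2: pivot -1 → sign −
step 3: pivot -1 → sign −
signature = (2, 2, 0)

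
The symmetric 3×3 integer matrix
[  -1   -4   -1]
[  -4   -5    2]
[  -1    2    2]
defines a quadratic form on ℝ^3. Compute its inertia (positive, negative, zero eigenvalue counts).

Answer: (1, 2, 0)

Derivation:
step 0: pivot -1 → sign −
step 1: pivot 11 → sign +
step 2: pivot -3/11 → sign −
signature = (1, 2, 0)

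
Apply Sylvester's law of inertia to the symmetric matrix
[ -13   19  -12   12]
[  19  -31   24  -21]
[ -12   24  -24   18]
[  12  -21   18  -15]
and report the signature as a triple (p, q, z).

Answer: (0, 3, 1)

Derivation:
step 0: pivot -13 → sign −
step 1: pivot -42/13 → sign −
step 2: pivot -3/14 → sign −
step 3: row/col 3 already zero → sign 0
signature = (0, 3, 1)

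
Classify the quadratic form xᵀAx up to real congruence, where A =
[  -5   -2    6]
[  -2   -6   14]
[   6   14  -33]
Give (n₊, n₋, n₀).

Answer: (1, 2, 0)

Derivation:
step 0: pivot -5 → sign −
step 1: pivot -26/5 → sign −
step 2: pivot 1/13 → sign +
signature = (1, 2, 0)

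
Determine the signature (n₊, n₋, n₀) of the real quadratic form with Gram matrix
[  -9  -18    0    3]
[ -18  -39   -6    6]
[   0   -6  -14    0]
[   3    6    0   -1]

Answer: (0, 3, 1)

Derivation:
step 0: pivot -9 → sign −
step 1: pivot -3 → sign −
step 2: pivot -2 → sign −
step 3: row/col 3 already zero → sign 0
signature = (0, 3, 1)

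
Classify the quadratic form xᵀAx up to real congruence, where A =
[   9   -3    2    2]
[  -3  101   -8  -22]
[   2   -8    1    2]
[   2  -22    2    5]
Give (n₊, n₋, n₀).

step 0: pivot 9 → sign +
step 1: pivot 100 → sign +
step 2: pivot 4/225 → sign +
step 3: row/col 3 already zero → sign 0
signature = (3, 0, 1)

Answer: (3, 0, 1)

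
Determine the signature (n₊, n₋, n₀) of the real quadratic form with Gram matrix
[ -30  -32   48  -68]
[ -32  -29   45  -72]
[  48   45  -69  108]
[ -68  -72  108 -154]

Answer: (2, 1, 1)

Derivation:
step 0: pivot -30 → sign −
step 1: pivot 77/15 → sign +
step 2: pivot 24/77 → sign +
step 3: row/col 3 already zero → sign 0
signature = (2, 1, 1)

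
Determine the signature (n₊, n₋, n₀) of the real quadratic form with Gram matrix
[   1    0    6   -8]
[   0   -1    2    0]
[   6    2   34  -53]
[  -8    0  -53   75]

step 0: pivot 1 → sign +
step 1: pivot -1 → sign −
step 2: pivot 2 → sign +
step 3: pivot -3/2 → sign −
signature = (2, 2, 0)

Answer: (2, 2, 0)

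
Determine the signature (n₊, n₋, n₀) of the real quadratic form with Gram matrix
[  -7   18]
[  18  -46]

step 0: pivot -7 → sign −
step 1: pivot 2/7 → sign +
signature = (1, 1, 0)

Answer: (1, 1, 0)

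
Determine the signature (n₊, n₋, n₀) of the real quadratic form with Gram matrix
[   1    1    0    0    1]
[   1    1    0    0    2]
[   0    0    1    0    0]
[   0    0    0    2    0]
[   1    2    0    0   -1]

Answer: (4, 1, 0)

Derivation:
step 0: pivot 1 → sign +
step 1: pivot 1 → sign +
step 2: pivot 2 → sign +
step 3: pivot -2 → sign −
step 4: pivot 1/2 → sign +
signature = (4, 1, 0)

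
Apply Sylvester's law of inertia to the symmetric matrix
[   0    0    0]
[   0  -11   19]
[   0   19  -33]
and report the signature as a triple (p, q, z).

Answer: (0, 2, 1)

Derivation:
step 0: pivot -11 → sign −
step 1: pivot -2/11 → sign −
step 2: row/col 2 already zero → sign 0
signature = (0, 2, 1)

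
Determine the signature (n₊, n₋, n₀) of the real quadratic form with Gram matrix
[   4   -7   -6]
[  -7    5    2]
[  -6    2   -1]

Answer: (1, 2, 0)

Derivation:
step 0: pivot 4 → sign +
step 1: pivot -29/4 → sign −
step 2: pivot -1/29 → sign −
signature = (1, 2, 0)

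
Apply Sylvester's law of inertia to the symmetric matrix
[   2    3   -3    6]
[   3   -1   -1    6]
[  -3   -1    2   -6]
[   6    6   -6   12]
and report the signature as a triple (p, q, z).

Answer: (1, 2, 1)

Derivation:
step 0: pivot 2 → sign +
step 1: pivot -11/2 → sign −
step 2: pivot -3/11 → sign −
step 3: row/col 3 already zero → sign 0
signature = (1, 2, 1)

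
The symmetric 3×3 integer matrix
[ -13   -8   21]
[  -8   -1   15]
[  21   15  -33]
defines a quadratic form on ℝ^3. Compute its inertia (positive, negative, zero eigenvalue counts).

step 0: pivot -13 → sign −
step 1: pivot 51/13 → sign +
step 2: pivot -3/17 → sign −
signature = (1, 2, 0)

Answer: (1, 2, 0)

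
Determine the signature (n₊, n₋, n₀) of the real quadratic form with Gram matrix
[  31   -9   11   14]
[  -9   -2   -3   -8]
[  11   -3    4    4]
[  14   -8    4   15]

step 0: pivot 31 → sign +
step 1: pivot -143/31 → sign −
step 2: pivot 15/143 → sign +
step 3: pivot -1/5 → sign −
signature = (2, 2, 0)

Answer: (2, 2, 0)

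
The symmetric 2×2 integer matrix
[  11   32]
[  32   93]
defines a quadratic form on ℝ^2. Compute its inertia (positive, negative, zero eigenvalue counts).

step 0: pivot 11 → sign +
step 1: pivot -1/11 → sign −
signature = (1, 1, 0)

Answer: (1, 1, 0)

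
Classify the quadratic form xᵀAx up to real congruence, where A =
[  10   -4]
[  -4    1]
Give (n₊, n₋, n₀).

Answer: (1, 1, 0)

Derivation:
step 0: pivot 10 → sign +
step 1: pivot -3/5 → sign −
signature = (1, 1, 0)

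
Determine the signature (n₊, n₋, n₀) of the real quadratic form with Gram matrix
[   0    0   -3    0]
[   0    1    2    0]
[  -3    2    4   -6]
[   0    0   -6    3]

step 0: pivot 1 → sign +
step 1: pivot -6 → sign −
step 2: pivot 3/2 → sign +
step 3: pivot 3 → sign +
signature = (3, 1, 0)

Answer: (3, 1, 0)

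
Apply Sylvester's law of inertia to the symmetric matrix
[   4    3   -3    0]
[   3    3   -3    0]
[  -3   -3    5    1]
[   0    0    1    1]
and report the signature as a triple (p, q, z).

Answer: (4, 0, 0)

Derivation:
step 0: pivot 4 → sign +
step 1: pivot 3/4 → sign +
step 2: pivot 2 → sign +
step 3: pivot 1/2 → sign +
signature = (4, 0, 0)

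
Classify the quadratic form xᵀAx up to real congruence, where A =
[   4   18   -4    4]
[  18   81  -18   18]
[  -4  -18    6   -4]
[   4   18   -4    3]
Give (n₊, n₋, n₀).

step 0: pivot 4 → sign +
step 1: pivot 2 → sign +
step 2: pivot -1 → sign −
step 3: row/col 3 already zero → sign 0
signature = (2, 1, 1)

Answer: (2, 1, 1)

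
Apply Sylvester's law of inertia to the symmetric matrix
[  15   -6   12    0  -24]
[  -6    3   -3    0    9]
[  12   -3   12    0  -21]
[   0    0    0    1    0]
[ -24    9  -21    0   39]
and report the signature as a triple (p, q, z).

step 0: pivot 15 → sign +
step 1: pivot 3/5 → sign +
step 2: pivot -3 → sign −
step 3: pivot 1 → sign +
step 4: row/col 4 already zero → sign 0
signature = (3, 1, 1)

Answer: (3, 1, 1)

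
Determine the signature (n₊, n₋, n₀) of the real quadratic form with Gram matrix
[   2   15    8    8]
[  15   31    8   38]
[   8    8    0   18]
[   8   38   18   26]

step 0: pivot 2 → sign +
step 1: pivot -163/2 → sign −
step 2: pivot 192/163 → sign +
step 3: pivot -1/16 → sign −
signature = (2, 2, 0)

Answer: (2, 2, 0)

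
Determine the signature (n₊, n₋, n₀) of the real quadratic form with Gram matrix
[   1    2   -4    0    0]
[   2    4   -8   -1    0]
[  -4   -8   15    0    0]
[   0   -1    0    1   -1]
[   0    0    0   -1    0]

Answer: (2, 2, 1)

Derivation:
step 0: pivot 1 → sign +
step 1: pivot -1 → sign −
step 2: pivot 1 → sign +
step 3: pivot -1 → sign −
step 4: row/col 4 already zero → sign 0
signature = (2, 2, 1)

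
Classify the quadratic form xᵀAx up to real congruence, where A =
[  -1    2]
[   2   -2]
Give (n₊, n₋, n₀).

Answer: (1, 1, 0)

Derivation:
step 0: pivot -1 → sign −
step 1: pivot 2 → sign +
signature = (1, 1, 0)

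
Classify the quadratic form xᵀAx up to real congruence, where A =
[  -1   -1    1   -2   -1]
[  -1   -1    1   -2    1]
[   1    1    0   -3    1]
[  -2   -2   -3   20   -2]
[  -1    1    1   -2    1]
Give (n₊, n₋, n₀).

Answer: (2, 3, 0)

Derivation:
step 0: pivot -1 → sign −
step 1: pivot 1 → sign +
step 2: pivot -1 → sign −
step 3: pivot 2 → sign +
step 4: pivot -2 → sign −
signature = (2, 3, 0)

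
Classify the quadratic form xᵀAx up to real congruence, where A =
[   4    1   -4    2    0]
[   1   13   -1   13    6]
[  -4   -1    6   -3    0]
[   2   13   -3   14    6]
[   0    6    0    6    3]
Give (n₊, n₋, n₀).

step 0: pivot 4 → sign +
step 1: pivot 51/4 → sign +
step 2: pivot 2 → sign +
step 3: pivot 25/102 → sign +
step 4: pivot 3/25 → sign +
signature = (5, 0, 0)

Answer: (5, 0, 0)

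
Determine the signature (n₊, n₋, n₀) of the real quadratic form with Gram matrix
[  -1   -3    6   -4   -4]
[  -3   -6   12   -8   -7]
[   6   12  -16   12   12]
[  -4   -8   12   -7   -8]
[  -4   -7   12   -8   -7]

Answer: (4, 1, 0)

Derivation:
step 0: pivot -1 → sign −
step 1: pivot 3 → sign +
step 2: pivot 8 → sign +
step 3: pivot 5/3 → sign +
step 4: pivot 1/10 → sign +
signature = (4, 1, 0)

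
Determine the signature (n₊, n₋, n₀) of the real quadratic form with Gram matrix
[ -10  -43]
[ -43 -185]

Answer: (0, 2, 0)

Derivation:
step 0: pivot -10 → sign −
step 1: pivot -1/10 → sign −
signature = (0, 2, 0)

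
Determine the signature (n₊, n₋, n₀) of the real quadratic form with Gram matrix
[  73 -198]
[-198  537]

step 0: pivot 73 → sign +
step 1: pivot -3/73 → sign −
signature = (1, 1, 0)

Answer: (1, 1, 0)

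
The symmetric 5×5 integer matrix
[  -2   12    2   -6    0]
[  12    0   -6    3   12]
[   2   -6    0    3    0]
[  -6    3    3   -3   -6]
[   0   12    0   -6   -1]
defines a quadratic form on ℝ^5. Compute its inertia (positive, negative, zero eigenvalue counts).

step 0: pivot -2 → sign −
step 1: pivot 72 → sign +
step 2: pivot 3/2 → sign +
step 3: pivot -1/6 → sign −
step 4: pivot -1 → sign −
signature = (2, 3, 0)

Answer: (2, 3, 0)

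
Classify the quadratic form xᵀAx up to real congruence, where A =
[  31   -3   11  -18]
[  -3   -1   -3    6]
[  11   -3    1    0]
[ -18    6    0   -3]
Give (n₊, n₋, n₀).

step 0: pivot 31 → sign +
step 1: pivot -40/31 → sign −
step 2: pivot 3/5 → sign +
step 3: row/col 3 already zero → sign 0
signature = (2, 1, 1)

Answer: (2, 1, 1)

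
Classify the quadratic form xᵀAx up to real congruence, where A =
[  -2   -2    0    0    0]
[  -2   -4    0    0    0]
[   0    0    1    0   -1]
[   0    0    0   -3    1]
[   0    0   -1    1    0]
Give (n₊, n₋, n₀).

Answer: (1, 4, 0)

Derivation:
step 0: pivot -2 → sign −
step 1: pivot -2 → sign −
step 2: pivot 1 → sign +
step 3: pivot -3 → sign −
step 4: pivot -2/3 → sign −
signature = (1, 4, 0)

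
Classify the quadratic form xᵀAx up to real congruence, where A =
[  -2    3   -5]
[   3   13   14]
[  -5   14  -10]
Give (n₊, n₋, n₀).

Answer: (2, 1, 0)

Derivation:
step 0: pivot -2 → sign −
step 1: pivot 35/2 → sign +
step 2: pivot 3/35 → sign +
signature = (2, 1, 0)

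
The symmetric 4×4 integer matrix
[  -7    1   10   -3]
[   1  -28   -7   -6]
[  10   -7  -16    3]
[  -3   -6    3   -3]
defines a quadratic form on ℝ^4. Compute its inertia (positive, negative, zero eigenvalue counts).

step 0: pivot -7 → sign −
step 1: pivot -195/7 → sign −
step 2: pivot -3/5 → sign −
step 3: pivot -3/13 → sign −
signature = (0, 4, 0)

Answer: (0, 4, 0)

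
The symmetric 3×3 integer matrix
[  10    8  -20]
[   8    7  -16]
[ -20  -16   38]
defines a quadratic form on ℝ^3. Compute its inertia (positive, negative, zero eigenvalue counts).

Answer: (2, 1, 0)

Derivation:
step 0: pivot 10 → sign +
step 1: pivot 3/5 → sign +
step 2: pivot -2 → sign −
signature = (2, 1, 0)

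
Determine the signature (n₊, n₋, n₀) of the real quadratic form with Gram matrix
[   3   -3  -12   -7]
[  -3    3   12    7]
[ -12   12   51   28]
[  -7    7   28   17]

Answer: (3, 0, 1)

Derivation:
step 0: pivot 3 → sign +
step 1: pivot 3 → sign +
step 2: pivot 2/3 → sign +
step 3: row/col 3 already zero → sign 0
signature = (3, 0, 1)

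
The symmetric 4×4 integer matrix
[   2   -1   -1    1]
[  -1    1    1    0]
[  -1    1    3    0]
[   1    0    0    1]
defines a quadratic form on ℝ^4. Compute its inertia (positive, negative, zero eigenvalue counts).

step 0: pivot 2 → sign +
step 1: pivot 1/2 → sign +
step 2: pivot 2 → sign +
step 3: row/col 3 already zero → sign 0
signature = (3, 0, 1)

Answer: (3, 0, 1)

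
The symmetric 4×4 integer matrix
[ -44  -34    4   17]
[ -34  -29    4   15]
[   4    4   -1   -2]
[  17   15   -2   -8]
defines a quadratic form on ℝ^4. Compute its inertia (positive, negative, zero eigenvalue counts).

Answer: (0, 4, 0)

Derivation:
step 0: pivot -44 → sign −
step 1: pivot -30/11 → sign −
step 2: pivot -1/3 → sign −
step 3: pivot -3/40 → sign −
signature = (0, 4, 0)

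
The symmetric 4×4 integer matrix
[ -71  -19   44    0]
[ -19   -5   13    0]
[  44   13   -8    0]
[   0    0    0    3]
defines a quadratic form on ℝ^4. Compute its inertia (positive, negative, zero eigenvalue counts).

step 0: pivot -71 → sign −
step 1: pivot 6/71 → sign +
step 2: pivot 3/2 → sign +
step 3: pivot 3 → sign +
signature = (3, 1, 0)

Answer: (3, 1, 0)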